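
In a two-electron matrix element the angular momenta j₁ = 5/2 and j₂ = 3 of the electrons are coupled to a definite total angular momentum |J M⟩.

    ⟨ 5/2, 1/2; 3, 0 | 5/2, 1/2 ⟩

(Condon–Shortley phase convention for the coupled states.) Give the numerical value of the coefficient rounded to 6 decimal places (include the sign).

-0.276026

j₁+j₂−J=3  J+j₁−j₂=2  J−j₁+j₂=3  j₁+j₂+J+1=9
(j₁±m₁, j₂±m₂, J±M) = (3,2,3,3,3,2)
P² = 216/35
sum k=0..2:
  [0] +1/72 = 1/72
  [1] −1/4 = -1/4
  [2] +1/8 = 1/8
S = -1/9
C² = P²·S² = 8/105 ; C = -0.276026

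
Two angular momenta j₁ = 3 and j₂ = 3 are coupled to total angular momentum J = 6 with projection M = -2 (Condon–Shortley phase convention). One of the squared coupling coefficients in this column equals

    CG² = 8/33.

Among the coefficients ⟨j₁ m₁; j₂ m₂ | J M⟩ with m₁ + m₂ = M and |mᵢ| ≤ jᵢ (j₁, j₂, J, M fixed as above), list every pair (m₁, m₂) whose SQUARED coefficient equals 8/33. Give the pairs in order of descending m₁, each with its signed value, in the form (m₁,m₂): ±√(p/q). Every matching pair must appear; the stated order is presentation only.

Admissible pairs with m₁+m₂ = M = -2: (-3,1), (-2,0), (-1,-1), (0,-2), (1,-3)
  (m₁,m₂)=(1,-3): CG² = 1/33, CG = +√(1/33)
  (m₁,m₂)=(0,-2): CG² = 8/33, CG = +√(8/33)   ← matches the target
  (m₁,m₂)=(-1,-1): CG² = 5/11, CG = +√(5/11)
  (m₁,m₂)=(-2,0): CG² = 8/33, CG = +√(8/33)   ← matches the target
  (m₁,m₂)=(-3,1): CG² = 1/33, CG = +√(1/33)
Pairs with CG² = 8/33: (0,-2): +√(8/33); (-2,0): +√(8/33)

(0,-2): +√(8/33); (-2,0): +√(8/33)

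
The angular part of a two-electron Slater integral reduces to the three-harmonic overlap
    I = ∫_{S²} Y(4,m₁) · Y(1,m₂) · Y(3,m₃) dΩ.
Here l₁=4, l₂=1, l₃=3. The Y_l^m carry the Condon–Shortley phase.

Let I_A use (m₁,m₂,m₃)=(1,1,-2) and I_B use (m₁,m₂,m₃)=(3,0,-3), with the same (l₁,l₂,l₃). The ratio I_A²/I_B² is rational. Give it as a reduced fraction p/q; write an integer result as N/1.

3/7

Same 4,1,3: normalisation and zero-m 3j drop out of the ratio.
A: Δ: 2! 6! 0! / 9! → 1/252; sum: t=2:+1/240 = 1/240; 3j²(4 1 3; 1 1 -2) = Δ·Π!·Σ² = 1/84  (sign -1)
B: Δ: 2! 6! 0! / 9! → 1/252; sum: t=1:−1/720 = -1/720; 3j²(4 1 3; 3 0 -3) = Δ·Π!·Σ² = 1/36  (sign -1)
I_A²/I_B² = (1/84)/(1/36) = 3/7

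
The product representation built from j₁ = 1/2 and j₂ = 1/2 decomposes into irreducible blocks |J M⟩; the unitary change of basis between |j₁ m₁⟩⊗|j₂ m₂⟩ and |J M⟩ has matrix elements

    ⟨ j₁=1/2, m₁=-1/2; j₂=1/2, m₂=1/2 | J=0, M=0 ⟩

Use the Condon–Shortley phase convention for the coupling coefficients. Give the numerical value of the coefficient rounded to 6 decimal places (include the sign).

triangle: 1!×0!×0!/2! = 1/2
(j±m)!: 0!×1!×1!×0!×0!×0! = 1
prefactor² = (2J+1)×Δ×N² = 1/2
  k=1: −1/(1!×0!×0!×0!×0!×0!) = -1
Σ = -1  ⇒  CG² = 1/2×(-1)² = 1/2
CG = −√(1/2) = -0.707107

−√(1/2) ≈ -0.707107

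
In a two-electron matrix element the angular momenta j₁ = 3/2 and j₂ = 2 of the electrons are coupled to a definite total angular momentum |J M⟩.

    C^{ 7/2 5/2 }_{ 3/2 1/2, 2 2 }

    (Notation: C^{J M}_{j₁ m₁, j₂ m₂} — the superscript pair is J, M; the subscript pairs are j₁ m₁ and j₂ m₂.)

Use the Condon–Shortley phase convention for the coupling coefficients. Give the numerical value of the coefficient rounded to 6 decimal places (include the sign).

triangle: 0!*3!*4!/8! = 144/40320
(j±m)!: 2!*1!*4!*0!*6!*1! = 34560
prefactor² = (2J+1)*Δ*N² = 6912/7
  k=0: +1/(0!*0!*1!*4!*2!*0!) = 1/48
Σ = 1/48  ⇒  CG² = 6912/7*(1/48)² = 3/7
CG = +√(3/7) = +0.654654

+√(3/7) ≈ +0.654654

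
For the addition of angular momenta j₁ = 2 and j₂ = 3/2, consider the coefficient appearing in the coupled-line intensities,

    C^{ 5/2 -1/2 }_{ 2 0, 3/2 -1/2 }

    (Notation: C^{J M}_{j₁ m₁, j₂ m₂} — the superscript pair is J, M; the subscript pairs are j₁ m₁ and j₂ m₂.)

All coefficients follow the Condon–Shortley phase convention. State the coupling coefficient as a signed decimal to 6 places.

√[6·1!3!2!/7! · 2!2!1!2!2!3!] = √(48/35)
  +(−1)^0/∏(0,1,2,1,1,1)! = 1/2  (running 1/2)
  +(−1)^1/∏(1,0,1,0,2,2)! = -1/4  (running 1/4)
⟨..|..⟩ = √(48/35)·(1/4) = +0.292770

+0.292770  (= +√(3/35))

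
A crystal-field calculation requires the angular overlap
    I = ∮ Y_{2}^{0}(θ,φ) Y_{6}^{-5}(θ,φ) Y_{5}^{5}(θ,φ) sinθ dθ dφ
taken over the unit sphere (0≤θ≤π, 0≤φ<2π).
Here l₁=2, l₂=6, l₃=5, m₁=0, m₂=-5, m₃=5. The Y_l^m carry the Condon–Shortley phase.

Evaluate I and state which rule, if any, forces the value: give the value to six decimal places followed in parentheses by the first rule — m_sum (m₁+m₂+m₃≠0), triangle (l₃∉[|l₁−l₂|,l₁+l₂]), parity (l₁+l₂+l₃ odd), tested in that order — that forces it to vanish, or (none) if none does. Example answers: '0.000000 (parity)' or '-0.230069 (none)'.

l₁+l₂+l₃=13 is odd: 3j(l;000)=0 ⇒ I=0

0.000000 (parity)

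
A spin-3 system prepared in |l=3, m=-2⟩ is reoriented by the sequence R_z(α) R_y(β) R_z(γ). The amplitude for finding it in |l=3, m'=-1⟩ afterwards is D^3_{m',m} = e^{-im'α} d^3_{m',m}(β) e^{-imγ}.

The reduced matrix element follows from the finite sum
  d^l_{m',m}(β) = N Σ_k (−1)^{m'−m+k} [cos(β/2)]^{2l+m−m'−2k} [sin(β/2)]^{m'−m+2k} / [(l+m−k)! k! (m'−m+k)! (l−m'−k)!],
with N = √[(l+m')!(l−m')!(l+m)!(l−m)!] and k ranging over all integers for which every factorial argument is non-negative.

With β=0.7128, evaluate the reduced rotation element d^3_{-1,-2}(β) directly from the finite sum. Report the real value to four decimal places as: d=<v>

d^3_{-1,-2}(β=0.7128) via the finite sum:
Half-angle: c=0.937159, s=0.348903. N=√(2·24·1·120)=75.894664
Admissible k: 0..1 (factorial args all ≥0)
  k=0: (−1)^1·75.8947/(24)·0.9372^5·0.3489^1 = -0.797573
  k=1: (−1)^2·75.8947/(12)·0.9372^3·0.3489^3 = +0.221097
d^3_{-1,-2}(0.7128) = -0.797573 +0.221097 = -0.576476

d=-0.5765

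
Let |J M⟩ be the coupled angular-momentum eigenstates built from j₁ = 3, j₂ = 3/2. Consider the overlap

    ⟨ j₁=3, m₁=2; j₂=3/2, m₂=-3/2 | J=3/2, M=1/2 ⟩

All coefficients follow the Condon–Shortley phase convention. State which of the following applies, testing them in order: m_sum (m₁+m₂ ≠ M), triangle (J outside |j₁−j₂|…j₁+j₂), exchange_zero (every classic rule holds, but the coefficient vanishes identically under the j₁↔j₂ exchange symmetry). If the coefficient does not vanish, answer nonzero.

nonzero

m-sum: m₁+m₂ = 2+(-3/2) = 1/2, M = 1/2  ✓
triangle: |j₁−j₂| = 3/2 ≤ J = 3/2 ≤ j₁+j₂ = 9/2  ✓
exchange: j₁≠j₂ or m₁≠m₂ — the exchange symmetry imposes no constraint here
value check: CG = +√(2/7) = +0.534522 ≠ 0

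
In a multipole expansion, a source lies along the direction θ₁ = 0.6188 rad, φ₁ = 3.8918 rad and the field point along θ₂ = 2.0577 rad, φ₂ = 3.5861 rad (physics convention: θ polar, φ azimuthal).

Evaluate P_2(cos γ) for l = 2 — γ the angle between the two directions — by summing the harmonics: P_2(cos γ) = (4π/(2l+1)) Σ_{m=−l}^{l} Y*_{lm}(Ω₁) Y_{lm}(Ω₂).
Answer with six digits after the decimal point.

Summing Y*_{l m}(θ₁,φ₁)·Y_{l m}(θ₂,φ₂) over m ∈ [−2, 2]; prefactor 4π/(2·2+1) = 2.513274:
  m=-2: (0.009140, 0.129647) × (0.190131, -0.234263) = (0.032109, 0.022509)  (running Σ = (0.032109, 0.022509))
  m=-1: (-0.267037, -0.248874) × (0.288417, -0.137372) = (-0.111206, -0.035096)  (running Σ = (-0.079097, -0.012587))
  m=0: (0.312426, -0.000000) × (-0.108253, 0.000000) = (-0.033821, 0.000000)  (running Σ = (-0.112918, -0.012587))
  m=1: (0.267037, -0.248874) × (-0.288417, -0.137372) = (-0.111206, 0.035096)  (running Σ = (-0.224124, 0.022509))
  m=2: (0.009140, -0.129647) × (0.190131, 0.234263) = (0.032109, -0.022509)  (running Σ = (-0.192015, 0.000000))
Σ over m = (-0.192015, 0.000000); ×(4π/5) → (-0.482586, 0.000000). Real part: -0.482586

-0.482586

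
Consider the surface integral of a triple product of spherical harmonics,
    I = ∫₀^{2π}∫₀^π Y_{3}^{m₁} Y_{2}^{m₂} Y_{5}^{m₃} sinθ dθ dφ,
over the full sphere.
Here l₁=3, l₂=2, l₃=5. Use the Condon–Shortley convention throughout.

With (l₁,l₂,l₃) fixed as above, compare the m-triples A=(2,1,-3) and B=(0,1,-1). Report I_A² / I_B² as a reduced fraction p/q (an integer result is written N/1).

Shared (l₁,l₂,l₃)=(3,2,5): N and (l;000)² cancel in I_A²/I_B².
A: Δ = 0!·6!·4!/11! = 1/2310; Racah Σ t=0..0: t=0:+1/720 = 1/720; ⇒ 3j(3 2 5; 2 1 -3)² = 8/165, sgn +1
B: Δ = 0!·6!·4!/11! = 1/2310; Racah Σ t=0..0: t=0:+1/216 = 1/216; ⇒ 3j(3 2 5; 0 1 -1)² = 8/231, sgn +1
I_A²/I_B² = (8/165)/(8/231) = 7/5

7/5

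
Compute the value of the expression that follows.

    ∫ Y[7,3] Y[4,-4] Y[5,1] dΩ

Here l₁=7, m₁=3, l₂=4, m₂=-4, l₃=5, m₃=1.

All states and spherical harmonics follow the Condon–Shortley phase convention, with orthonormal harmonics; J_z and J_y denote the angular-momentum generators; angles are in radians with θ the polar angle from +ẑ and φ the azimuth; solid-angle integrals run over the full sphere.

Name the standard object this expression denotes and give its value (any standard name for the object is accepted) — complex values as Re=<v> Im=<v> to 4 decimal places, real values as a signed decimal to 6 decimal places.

This is a Gaunt coefficient — the integral of a triple product of spherical harmonics over the sphere.
Rules hold: Σm=0, L=16 even, 3≤5≤11.
N = 15·9·11 = 1485
Δ = 6!·8!·2!/17! = 1/6126120
Racah Σ t=2..4: t=2:+1/69120 t=3:−1/20736 t=4:+1/69120 = -1/51840
⇒ 3j(7 4 5; 0 0 0)² = 280/21879, sgn +1
Racah Σ t=0..0: t=0:+1/829440 = 1/829440
⇒ 3j(7 4 5; 3 -4 1)² = 35/2431, sgn +1
4πI² = N·(3j₀)²·(3jₘ)² = 147000/537251
I = +1·√(0.273615/4π) = 0.14755880

Gaunt coefficient, +0.147559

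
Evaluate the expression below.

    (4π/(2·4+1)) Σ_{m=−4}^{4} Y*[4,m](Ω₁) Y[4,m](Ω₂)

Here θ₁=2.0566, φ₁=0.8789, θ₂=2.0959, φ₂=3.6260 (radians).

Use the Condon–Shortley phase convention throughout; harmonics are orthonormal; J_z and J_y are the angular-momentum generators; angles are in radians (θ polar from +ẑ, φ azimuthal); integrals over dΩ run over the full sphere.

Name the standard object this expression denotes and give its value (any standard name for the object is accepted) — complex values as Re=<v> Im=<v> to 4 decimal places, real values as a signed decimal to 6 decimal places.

This sum is the spherical-harmonic addition theorem: it equals the Legendre polynomial P_l(cos γ) of the angle γ between the two directions.
Term-by-term m-sum for l=4 (normalisation 4π/9 = 1.396263):
  m=-4: (-0.251903, -0.098867) × (-0.088969, -0.231556) = (-0.000482, 0.067126)  (running Σ = (-0.000482, 0.067126))
  m=-3: (0.353713, -0.195488) × (0.047683, -0.403682) = (-0.062049, -0.152109)  (running Σ = (-0.062530, -0.084983))
  m=-2: (-0.025586, 0.135223) × (0.107666, -0.156707) = (0.018436, 0.018568)  (running Σ = (-0.044095, -0.066415))
  m=-1: (0.183684, 0.221699) × (-0.225341, 0.118580) = (-0.067681, -0.028177)  (running Σ = (-0.111775, -0.094592))
  m=0: (-0.198545, -0.000000) × (-0.246348, 0.000000) = (0.048911, 0.000000)  (running Σ = (-0.062864, -0.094592))
  m=1: (-0.183684, 0.221699) × (0.225341, 0.118580) = (-0.067681, 0.028177)  (running Σ = (-0.130545, -0.066415))
  m=2: (-0.025586, -0.135223) × (0.107666, 0.156707) = (0.018436, -0.018568)  (running Σ = (-0.112109, -0.084983))
  m=3: (-0.353713, -0.195488) × (-0.047683, -0.403682) = (-0.062049, 0.152109)  (running Σ = (-0.174158, 0.067126))
  m=4: (-0.251903, 0.098867) × (-0.088969, 0.231556) = (-0.000482, -0.067126)  (running Σ = (-0.174640, 0.000000))
Total Σ_m = (-0.174640, 0.000000). Multiply by 1.396263: (-0.243843, 0.000000). P_4(cos γ) = -0.243843

Legendre polynomial (addition theorem), -0.243843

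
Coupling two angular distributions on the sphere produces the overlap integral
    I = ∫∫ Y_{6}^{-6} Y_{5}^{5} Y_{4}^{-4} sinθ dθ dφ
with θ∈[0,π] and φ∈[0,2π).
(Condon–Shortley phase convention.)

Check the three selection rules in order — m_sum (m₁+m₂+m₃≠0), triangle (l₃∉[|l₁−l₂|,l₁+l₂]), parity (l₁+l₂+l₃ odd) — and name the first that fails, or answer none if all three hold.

m_sum

Σmᵢ = -5  ✗
l₃∈[|l₁−l₂|,l₁+l₂]=[1,11], have l₃=4
Σlᵢ = 15 ⇒ odd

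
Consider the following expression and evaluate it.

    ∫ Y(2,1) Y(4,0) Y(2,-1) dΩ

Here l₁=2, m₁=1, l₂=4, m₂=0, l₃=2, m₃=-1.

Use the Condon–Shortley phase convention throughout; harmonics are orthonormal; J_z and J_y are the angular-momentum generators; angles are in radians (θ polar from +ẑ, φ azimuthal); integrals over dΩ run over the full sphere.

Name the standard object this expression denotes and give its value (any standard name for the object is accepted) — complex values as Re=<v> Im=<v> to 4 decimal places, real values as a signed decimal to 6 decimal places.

Gaunt coefficient, +0.161197

This is a Gaunt coefficient — the integral of a triple product of spherical harmonics over the sphere.
Checks pass: Σm=0; 8 even; l₃=2∈[2,6].
(2·2+1)(2·4+1)(2·2+1) = 225
Δ: 4! 0! 4! / 9! → 1/630
sum: t=2:+1/16 = 1/16
3j²(2 4 2; 0 0 0) = Δ·Π!·Σ² = 2/35  (sign +1)
sum: t=1:−1/36 = -1/36
3j²(2 4 2; 1 0 -1) = Δ·Π!·Σ² = 8/315  (sign +1)
combine: 4πI² = 225·2/35·8/315 = 16/49
take √, sign +1: I = 0.16119702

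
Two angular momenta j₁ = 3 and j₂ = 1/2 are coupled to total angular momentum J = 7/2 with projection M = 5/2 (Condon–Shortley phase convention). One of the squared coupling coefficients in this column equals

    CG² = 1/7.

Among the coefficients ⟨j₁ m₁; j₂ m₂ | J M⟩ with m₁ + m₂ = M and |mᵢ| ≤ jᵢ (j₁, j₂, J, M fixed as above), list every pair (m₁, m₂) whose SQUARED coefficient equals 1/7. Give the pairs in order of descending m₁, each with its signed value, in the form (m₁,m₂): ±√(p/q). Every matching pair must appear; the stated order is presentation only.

(3,-1/2): +√(1/7)

Admissible pairs with m₁+m₂ = M = 5/2: (2,1/2), (3,-1/2)
  (m₁,m₂)=(3,-1/2): CG² = 1/7, CG = +√(1/7)   ← matches the target
  (m₁,m₂)=(2,1/2): CG² = 6/7, CG = +√(6/7)
Pairs with CG² = 1/7: (3,-1/2): +√(1/7)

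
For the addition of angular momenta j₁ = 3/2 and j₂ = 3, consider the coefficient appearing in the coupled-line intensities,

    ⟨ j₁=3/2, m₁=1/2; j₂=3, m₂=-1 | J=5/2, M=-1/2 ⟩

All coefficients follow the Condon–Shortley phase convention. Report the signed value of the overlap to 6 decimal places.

-0.119523

j₁+j₂−J=2  J+j₁−j₂=1  J−j₁+j₂=4  j₁+j₂+J+1=8
(j₁±m₁, j₂±m₂, J±M) = (2,1,2,4,2,3)
P² = 288/35
sum k=0..1:
  [0] +1/8 = 1/8
  [1] −1/6 = -1/6
S = -1/24
C² = P²·S² = 1/70 ; C = -0.119523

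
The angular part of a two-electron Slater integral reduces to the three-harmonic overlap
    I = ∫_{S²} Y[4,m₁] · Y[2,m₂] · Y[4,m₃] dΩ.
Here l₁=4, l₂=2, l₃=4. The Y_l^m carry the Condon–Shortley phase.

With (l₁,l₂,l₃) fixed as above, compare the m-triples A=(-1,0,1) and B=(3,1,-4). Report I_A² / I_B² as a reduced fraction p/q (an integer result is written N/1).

289/588

Shared (l₁,l₂,l₃)=(4,2,4): N and (l;000)² cancel in I_A²/I_B².
A: Δ = 2!·6!·2!/11! = 1/13860; Racah Σ t=0..2: t=0:+1/480 t=1:−1/48 t=2:+1/144 = -17/1440; ⇒ 3j(4 2 4; -1 0 1)² = 289/13860, sgn +1
B: Δ = 2!·6!·2!/11! = 1/13860; Racah Σ t=1..1: t=1:−1/1440 = -1/1440; ⇒ 3j(4 2 4; 3 1 -4)² = 7/165, sgn -1
I_A²/I_B² = (289/13860)/(7/165) = 289/588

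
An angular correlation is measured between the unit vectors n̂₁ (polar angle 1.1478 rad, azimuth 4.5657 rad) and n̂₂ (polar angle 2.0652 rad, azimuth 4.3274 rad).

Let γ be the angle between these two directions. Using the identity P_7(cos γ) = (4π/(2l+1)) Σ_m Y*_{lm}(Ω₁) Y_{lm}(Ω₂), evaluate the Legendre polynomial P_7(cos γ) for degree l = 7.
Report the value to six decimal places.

Term-by-term m-sum for l=7 (normalisation 4π/15 = 0.837758):
  [-7]  conj(Y_{7,-7})(Ω₁) = +0.224291+0.135661i ; Y_{7,-7}(Ω₂) = +0.088451+0.184674i ; Δ = -0.005214+0.053420i
  [-6]  conj(Y_{7,-6})(Ω₁) = -0.281271+0.340337i ; Y_{7,-6}(Ω₂) = -0.278219+0.305229i ; Δ = -0.025626-0.180541i
  [-5]  conj(Y_{7,-5})(Ω₁) = -0.184371-0.204598i ; Y_{7,-5}(Ω₂) = -0.350496-0.129591i ; Δ = +0.038107+0.095604i
  [-4]  conj(Y_{7,-4})(Ω₁) = -0.140386+0.093338i ; Y_{7,-4}(Ω₂) = +0.000470+0.015247i ; Δ = -0.001489-0.002097i
  [-3]  conj(Y_{7,-3})(Ω₁) = -0.145117-0.308194i ; Y_{7,-3}(Ω₂) = -0.318279+0.140545i ; Δ = +0.089503+0.077696i
  [-2]  conj(Y_{7,-2})(Ω₁) = -0.026825+0.008104i ; Y_{7,-2}(Ω₂) = -0.103981-0.100823i ; Δ = +0.003606+0.001862i
  [-1]  conj(Y_{7,-1})(Ω₁) = -0.048915-0.331063i ; Y_{7,-1}(Ω₂) = -0.109771+0.270901i ; Δ = +0.095055+0.023090i
  [+0]  conj(Y_{7,0})(Ω₁) = +0.012746-0.000000i ; Y_{7,0}(Ω₂) = -0.184336+0.000000i ; Δ = -0.002350+0.000000i
  [+1]  conj(Y_{7,1})(Ω₁) = +0.048915-0.331063i ; Y_{7,1}(Ω₂) = +0.109771+0.270901i ; Δ = +0.095055-0.023090i
  [+2]  conj(Y_{7,2})(Ω₁) = -0.026825-0.008104i ; Y_{7,2}(Ω₂) = -0.103981+0.100823i ; Δ = +0.003606-0.001862i
  [+3]  conj(Y_{7,3})(Ω₁) = +0.145117-0.308194i ; Y_{7,3}(Ω₂) = +0.318279+0.140545i ; Δ = +0.089503-0.077696i
  [+4]  conj(Y_{7,4})(Ω₁) = -0.140386-0.093338i ; Y_{7,4}(Ω₂) = +0.000470-0.015247i ; Δ = -0.001489+0.002097i
  [+5]  conj(Y_{7,5})(Ω₁) = +0.184371-0.204598i ; Y_{7,5}(Ω₂) = +0.350496-0.129591i ; Δ = +0.038107-0.095604i
  [+6]  conj(Y_{7,6})(Ω₁) = -0.281271-0.340337i ; Y_{7,6}(Ω₂) = -0.278219-0.305229i ; Δ = -0.025626+0.180541i
  [+7]  conj(Y_{7,7})(Ω₁) = -0.224291+0.135661i ; Y_{7,7}(Ω₂) = -0.088451+0.184674i ; Δ = -0.005214-0.053420i
Σ over m = +0.385534+0.000000i; ×(4π/15) → +0.322984+0.000000i. Real part: 0.322984

0.322984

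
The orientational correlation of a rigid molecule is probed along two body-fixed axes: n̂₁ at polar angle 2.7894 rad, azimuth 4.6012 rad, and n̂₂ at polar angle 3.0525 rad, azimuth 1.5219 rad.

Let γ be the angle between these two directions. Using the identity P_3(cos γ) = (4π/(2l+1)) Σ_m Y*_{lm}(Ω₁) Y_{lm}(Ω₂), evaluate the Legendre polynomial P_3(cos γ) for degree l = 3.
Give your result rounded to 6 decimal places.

Term-by-term m-sum for l=3 (normalisation 4π/7 = 1.795196):
  m=-3: (0.005607, 0.016182) × (-0.000043, 0.000291) = (-0.000005, 0.000001)  (running Σ = (-0.000005, 0.000001))
  m=-2: (0.111336, -0.025175) × (0.008020, 0.000787) = (0.000913, -0.000114)  (running Σ = (0.000908, -0.000113))
  m=-1: (-0.042121, -0.377259) × (0.005566, -0.113745) = (-0.043146, 0.002691)  (running Σ = (-0.042238, 0.002578))
  m=0: (-0.492138, -0.000000) × (-0.728680, 0.000000) = (0.358611, 0.000000)  (running Σ = (0.316373, 0.002578))
  m=1: (0.042121, -0.377259) × (-0.005566, -0.113745) = (-0.043146, -0.002691)  (running Σ = (0.273227, -0.000113))
  m=2: (0.111336, 0.025175) × (0.008020, -0.000787) = (0.000913, 0.000114)  (running Σ = (0.274140, 0.000001))
  m=3: (-0.005607, 0.016182) × (0.000043, 0.000291) = (-0.000005, -0.000001)  (running Σ = (0.274135, -0.000000))
Total Σ_m = (0.274135, -0.000000). Multiply by 1.795196: (0.492126, -0.000000). P_3(cos γ) = 0.492126

0.492126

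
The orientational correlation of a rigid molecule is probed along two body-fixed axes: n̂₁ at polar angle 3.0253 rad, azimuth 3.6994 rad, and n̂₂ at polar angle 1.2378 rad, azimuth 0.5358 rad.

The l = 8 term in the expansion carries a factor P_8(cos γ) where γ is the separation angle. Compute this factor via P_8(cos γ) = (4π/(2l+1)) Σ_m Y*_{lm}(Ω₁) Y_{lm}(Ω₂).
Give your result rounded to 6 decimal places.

Addition theorem: P_8(cos γ) = (4π/17) Σ_m Y*_{lm}(Ω₁) Y_{lm}(Ω₂), m = −8…8:
  m=-8: Y*=-0.000000-0.000000i  Y=-0.135536+0.298684i  product +0.000000+0.000000i
  m=-7: Y*=-0.000000-0.000000i  Y=-0.372202+0.259590i  product +0.000000+0.000000i
  m=-6: Y*=-0.000012-0.000003i  Y=-0.161211+0.011823i  product +0.000002+0.000000i
  m=-5: Y*=-0.000188+0.000069i  Y=+0.250568+0.124954i  product -0.000056-0.000006i
  m=-4: Y*=-0.001452+0.001870i  Y=+0.151431+0.235008i  product -0.000659-0.000058i
  m=-3: Y*=-0.002125+0.020636i  Y=-0.005884-0.160686i  product +0.003328+0.000220i
  m=-2: Y*=+0.056665+0.115770i  Y=+0.147271-0.270093i  product +0.039614+0.001745i
  m=-1: Y*=+0.430456+0.268561i  Y=-0.090510+0.053739i  product -0.053393-0.001175i
  m=+0: Y*=+0.896595-0.000000i  Y=-0.311913+0.000000i  product -0.279660+0.000000i
  m=+1: Y*=-0.430456+0.268561i  Y=+0.090510+0.053739i  product -0.053393+0.001175i
  m=+2: Y*=+0.056665-0.115770i  Y=+0.147271+0.270093i  product +0.039614-0.001745i
  m=+3: Y*=+0.002125+0.020636i  Y=+0.005884-0.160686i  product +0.003328-0.000220i
  m=+4: Y*=-0.001452-0.001870i  Y=+0.151431-0.235008i  product -0.000659+0.000058i
  m=+5: Y*=+0.000188+0.000069i  Y=-0.250568+0.124954i  product -0.000056+0.000006i
  m=+6: Y*=-0.000012+0.000003i  Y=-0.161211-0.011823i  product +0.000002-0.000000i
  m=+7: Y*=+0.000000-0.000000i  Y=+0.372202+0.259590i  product +0.000000-0.000000i
  m=+8: Y*=-0.000000+0.000000i  Y=-0.135536-0.298684i  product +0.000000-0.000000i
Σ over m = -0.301986+0.000000i; ×(4π/17) → -0.223228+0.000000i. Real part: -0.223228

-0.223228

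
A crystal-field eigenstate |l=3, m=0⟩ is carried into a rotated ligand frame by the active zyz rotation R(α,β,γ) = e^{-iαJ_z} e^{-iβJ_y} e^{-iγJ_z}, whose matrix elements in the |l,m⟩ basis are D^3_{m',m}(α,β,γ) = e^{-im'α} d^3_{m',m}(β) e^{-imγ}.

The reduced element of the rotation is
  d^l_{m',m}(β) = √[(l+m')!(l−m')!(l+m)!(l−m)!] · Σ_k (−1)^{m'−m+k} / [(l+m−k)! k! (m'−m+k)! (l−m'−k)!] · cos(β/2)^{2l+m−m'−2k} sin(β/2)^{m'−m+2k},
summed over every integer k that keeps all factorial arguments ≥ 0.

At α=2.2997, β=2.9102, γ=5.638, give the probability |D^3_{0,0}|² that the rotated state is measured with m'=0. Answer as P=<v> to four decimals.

P=0.7146

D^3_{0,0}(2.2997,2.9102,5.6380) = e^{-i·0·2.2997}·d^3_{0,0}(2.9102)·e^{-i·0·5.6380}. Compute d first:
c=cos(2.910200/2)=0.115438, s=sin(2.910200/2)=0.993315; N=√[6·6·6·6]=36.000000
k∈{0,1,2,3} keeps every argument non-negative
  k=0: (−1)^0·36.0000/(36)·0.1154^6·0.9933^0 = +0.000002
  k=1: (−1)^1·36.0000/(4)·0.1154^4·0.9933^2 = -0.001577
  k=2: (−1)^2·36.0000/(4)·0.1154^2·0.9933^4 = +0.116759
  k=3: (−1)^3·36.0000/(36)·0.1154^0·0.9933^6 = -0.960552
d^3_{0,0}(2.9102) = +0.000002 -0.001577 +0.116759 -0.960552 = -0.845368
|D^3_{0,0}|² = |d^3_{0,0}(β)|² = (-0.845368)² = 0.714647 (the z-rotation phases have unit modulus)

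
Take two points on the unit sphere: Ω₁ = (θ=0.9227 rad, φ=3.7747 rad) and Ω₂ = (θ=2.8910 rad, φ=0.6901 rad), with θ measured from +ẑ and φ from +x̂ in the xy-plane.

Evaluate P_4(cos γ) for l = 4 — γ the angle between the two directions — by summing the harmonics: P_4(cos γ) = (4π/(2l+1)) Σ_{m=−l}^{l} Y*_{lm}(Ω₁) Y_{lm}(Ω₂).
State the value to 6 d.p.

Term-by-term m-sum for l=4 (normalisation 4π/9 = 1.396263):
  [-4]  conj(Y_{4,-4})(Ω₁) = (-0.146612, 0.102288) ; Y_{4,-4}(Ω₂) = (-0.001553, -0.000623) ; Δ = (0.000291, -0.000068)
  [-3]  conj(Y_{4,-3})(Ω₁) = (0.123531, -0.362391) ; Y_{4,-3}(Ω₂) = (0.008857, 0.016231) ; Δ = (0.006976, -0.001205)
  [-2]  conj(Y_{4,-2})(Ω₁) = (0.098891, 0.314575) ; Y_{4,-2}(Ω₂) = (0.021705, -0.112496) ; Δ = (0.037535, -0.004297)
  [-1]  conj(Y_{4,-1})(Ω₁) = (0.082431, 0.060495) ; Y_{4,-1}(Ω₂) = (-0.312855, 0.258264) ; Δ = (-0.041412, 0.002363)
  [+0]  conj(Y_{4,0})(Ω₁) = (-0.347455, -0.000000) ; Y_{4,0}(Ω₂) = (0.600082, 0.000000) ; Δ = (-0.208501, -0.000000)
  [+1]  conj(Y_{4,1})(Ω₁) = (-0.082431, 0.060495) ; Y_{4,1}(Ω₂) = (0.312855, 0.258264) ; Δ = (-0.041412, -0.002363)
  [+2]  conj(Y_{4,2})(Ω₁) = (0.098891, -0.314575) ; Y_{4,2}(Ω₂) = (0.021705, 0.112496) ; Δ = (0.037535, 0.004297)
  [+3]  conj(Y_{4,3})(Ω₁) = (-0.123531, -0.362391) ; Y_{4,3}(Ω₂) = (-0.008857, 0.016231) ; Δ = (0.006976, 0.001205)
  [+4]  conj(Y_{4,4})(Ω₁) = (-0.146612, -0.102288) ; Y_{4,4}(Ω₂) = (-0.001553, 0.000623) ; Δ = (0.000291, 0.000068)
Accumulated sum (-0.201721, -0.000000); after 4π/(2l+1) scaling, (-0.281656, -0.000000) ⇒ P_4 = -0.281656

-0.281656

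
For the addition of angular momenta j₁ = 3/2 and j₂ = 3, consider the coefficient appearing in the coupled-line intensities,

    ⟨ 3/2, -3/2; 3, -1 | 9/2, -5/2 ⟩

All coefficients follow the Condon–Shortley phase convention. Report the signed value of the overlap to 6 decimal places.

triangle: 0!*3!*6!/10! = 4320/3628800
(j±m)!: 0!*3!*2!*4!*2!*7! = 2903040
prefactor² = (2J+1)*Δ*N² = 34560
  k=0: +1/(0!*0!*3!*2!*0!*4!) = 1/288
Σ = 1/288  ⇒  CG² = 34560*(1/288)² = 5/12
CG = +√(5/12) = +0.645497

+√(5/12) ≈ +0.645497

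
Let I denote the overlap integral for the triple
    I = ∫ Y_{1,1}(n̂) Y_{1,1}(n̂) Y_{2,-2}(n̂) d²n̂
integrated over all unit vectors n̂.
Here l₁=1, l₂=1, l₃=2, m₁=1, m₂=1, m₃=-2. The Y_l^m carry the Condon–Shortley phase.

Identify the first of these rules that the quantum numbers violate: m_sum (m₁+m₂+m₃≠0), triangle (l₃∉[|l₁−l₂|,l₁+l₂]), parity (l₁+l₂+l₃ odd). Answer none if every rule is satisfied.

azimuthal sum: 1 + 1 − 2 = 0  ✓
0 ≤ 2 ≤ 2 (triangle on l)  ✓
L = 1 + 1 + 2 = 4 (even)  ✓

none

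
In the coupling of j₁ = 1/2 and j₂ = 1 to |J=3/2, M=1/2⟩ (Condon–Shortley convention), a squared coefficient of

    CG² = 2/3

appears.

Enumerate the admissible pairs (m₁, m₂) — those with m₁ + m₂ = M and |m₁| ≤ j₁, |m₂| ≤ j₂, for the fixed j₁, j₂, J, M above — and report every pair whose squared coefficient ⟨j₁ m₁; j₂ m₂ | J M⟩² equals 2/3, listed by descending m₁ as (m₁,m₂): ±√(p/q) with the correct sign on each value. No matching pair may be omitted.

(1/2,0): +√(2/3)

Admissible pairs with m₁+m₂ = M = 1/2: (-1/2,1), (1/2,0)
  (m₁,m₂)=(1/2,0): CG² = 2/3, CG = +√(2/3)   ← matches the target
  (m₁,m₂)=(-1/2,1): CG² = 1/3, CG = +√(1/3)
Pairs with CG² = 2/3: (1/2,0): +√(2/3)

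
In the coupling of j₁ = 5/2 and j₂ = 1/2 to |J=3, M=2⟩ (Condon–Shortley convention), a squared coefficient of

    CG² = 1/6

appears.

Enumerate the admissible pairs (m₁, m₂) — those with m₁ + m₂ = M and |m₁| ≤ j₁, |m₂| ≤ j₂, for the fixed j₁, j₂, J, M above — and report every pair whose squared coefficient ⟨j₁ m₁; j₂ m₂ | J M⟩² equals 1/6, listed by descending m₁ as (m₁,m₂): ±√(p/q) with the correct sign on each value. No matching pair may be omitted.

Admissible pairs with m₁+m₂ = M = 2: (3/2,1/2), (5/2,-1/2)
  (m₁,m₂)=(5/2,-1/2): CG² = 1/6, CG = +√(1/6)   ← matches the target
  (m₁,m₂)=(3/2,1/2): CG² = 5/6, CG = +√(5/6)
Pairs with CG² = 1/6: (5/2,-1/2): +√(1/6)

(5/2,-1/2): +√(1/6)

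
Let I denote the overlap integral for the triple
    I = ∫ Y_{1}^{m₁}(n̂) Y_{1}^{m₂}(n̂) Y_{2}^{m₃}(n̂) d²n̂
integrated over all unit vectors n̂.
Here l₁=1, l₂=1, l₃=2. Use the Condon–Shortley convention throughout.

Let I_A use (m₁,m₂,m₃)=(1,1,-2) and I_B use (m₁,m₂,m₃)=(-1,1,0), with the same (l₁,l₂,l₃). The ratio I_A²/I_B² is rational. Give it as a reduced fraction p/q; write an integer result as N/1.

6/1

Shared (l₁,l₂,l₃)=(1,1,2): N and (l;000)² cancel in I_A²/I_B².
A: Δ = 0!·2!·2!/5! = 1/30; Racah Σ t=0..0: t=0:+1/4 = 1/4; ⇒ 3j(1 1 2; 1 1 -2)² = 1/5, sgn +1
B: Δ = 0!·2!·2!/5! = 1/30; Racah Σ t=0..0: t=0:+1/4 = 1/4; ⇒ 3j(1 1 2; -1 1 0)² = 1/30, sgn +1
I_A²/I_B² = (1/5)/(1/30) = 6/1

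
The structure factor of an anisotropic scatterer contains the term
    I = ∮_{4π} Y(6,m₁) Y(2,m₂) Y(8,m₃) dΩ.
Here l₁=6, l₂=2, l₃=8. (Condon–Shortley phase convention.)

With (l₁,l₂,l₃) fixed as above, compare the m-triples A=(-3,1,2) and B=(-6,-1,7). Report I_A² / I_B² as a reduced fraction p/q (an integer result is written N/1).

40/91

Same 6,2,8: normalisation and zero-m 3j drop out of the ratio.
A: Δ: 0! 12! 4! / 17! → 1/30940; sum: t=0:+1/13063680 = 1/13063680; 3j²(6 2 8; -3 1 2) = Δ·Π!·Σ² = 10/1547  (sign +1)
B: Δ: 0! 12! 4! / 17! → 1/30940; sum: t=0:+1/2874009600 = 1/2874009600; 3j²(6 2 8; -6 -1 7) = Δ·Π!·Σ² = 1/68  (sign -1)
I_A²/I_B² = (10/1547)/(1/68) = 40/91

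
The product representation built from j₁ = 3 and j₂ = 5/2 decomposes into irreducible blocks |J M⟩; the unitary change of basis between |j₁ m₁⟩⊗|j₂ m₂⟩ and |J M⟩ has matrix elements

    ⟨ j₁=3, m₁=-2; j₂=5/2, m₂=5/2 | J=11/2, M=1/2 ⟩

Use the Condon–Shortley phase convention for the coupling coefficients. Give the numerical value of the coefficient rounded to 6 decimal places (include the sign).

triangle: 0!*6!*5!/12! = 86400/479001600
(j±m)!: 1!*5!*5!*0!*6!*5! = 1244160000
prefactor² = (2J+1)*Δ*N² = 207360000/77
  k=0: +1/(0!*0!*5!*5!*1!*0!) = 1/14400
Σ = 1/14400  ⇒  CG² = 207360000/77*(1/14400)² = 1/77
CG = +√(1/77) = +0.113961

+√(1/77) ≈ +0.113961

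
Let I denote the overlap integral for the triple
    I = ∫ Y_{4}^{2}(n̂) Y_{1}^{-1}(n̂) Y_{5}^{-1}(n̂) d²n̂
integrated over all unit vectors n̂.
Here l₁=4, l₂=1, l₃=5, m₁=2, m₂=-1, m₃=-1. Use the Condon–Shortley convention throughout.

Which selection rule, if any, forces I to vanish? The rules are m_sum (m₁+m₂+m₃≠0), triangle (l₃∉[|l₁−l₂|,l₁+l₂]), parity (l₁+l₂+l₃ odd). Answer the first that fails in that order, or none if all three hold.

Σmᵢ = 0  ✓
l₃∈[|l₁−l₂|,l₁+l₂]=[3,5], have l₃=5  ✓
Σlᵢ = 10 ⇒ even  ✓

none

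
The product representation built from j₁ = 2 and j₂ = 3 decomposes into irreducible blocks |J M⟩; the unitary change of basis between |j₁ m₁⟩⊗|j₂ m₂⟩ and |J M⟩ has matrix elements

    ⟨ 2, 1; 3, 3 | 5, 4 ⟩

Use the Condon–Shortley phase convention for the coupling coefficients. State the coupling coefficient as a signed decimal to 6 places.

+√(2/5) ≈ +0.632456

j₁+j₂−J=0  J+j₁−j₂=4  J−j₁+j₂=6  j₁+j₂+J+1=11
(j₁±m₁, j₂±m₂, J±M) = (3,1,6,0,9,1)
P² = 7464960
sum k=0..0:
  [0] +1/4320 = 1/4320
S = 1/4320
C² = P²·S² = 2/5 ; C = +0.632456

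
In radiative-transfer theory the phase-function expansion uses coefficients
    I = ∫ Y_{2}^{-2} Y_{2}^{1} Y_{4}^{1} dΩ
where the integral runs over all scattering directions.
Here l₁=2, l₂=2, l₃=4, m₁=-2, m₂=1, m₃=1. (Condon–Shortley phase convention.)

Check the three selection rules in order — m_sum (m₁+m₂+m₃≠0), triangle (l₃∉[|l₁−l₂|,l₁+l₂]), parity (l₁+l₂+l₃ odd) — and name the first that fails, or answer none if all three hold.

none

azimuthal sum: -2 + 1 + 1 = 0  ✓
0 ≤ 4 ≤ 4 (triangle on l)  ✓
L = 2 + 2 + 4 = 8 (even)  ✓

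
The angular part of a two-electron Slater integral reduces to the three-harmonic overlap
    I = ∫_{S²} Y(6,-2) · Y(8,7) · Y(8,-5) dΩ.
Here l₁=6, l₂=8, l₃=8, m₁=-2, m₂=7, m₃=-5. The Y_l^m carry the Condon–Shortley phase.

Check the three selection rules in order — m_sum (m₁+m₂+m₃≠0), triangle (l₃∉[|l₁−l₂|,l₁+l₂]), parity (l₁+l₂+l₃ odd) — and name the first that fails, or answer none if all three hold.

Σmᵢ = 0  ✓
l₃∈[|l₁−l₂|,l₁+l₂]=[2,14], have l₃=8  ✓
Σlᵢ = 22 ⇒ even  ✓

none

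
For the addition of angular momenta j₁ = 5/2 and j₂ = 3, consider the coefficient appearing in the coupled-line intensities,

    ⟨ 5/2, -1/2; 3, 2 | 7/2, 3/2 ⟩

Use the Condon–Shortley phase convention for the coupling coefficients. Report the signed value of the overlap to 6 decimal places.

+0.308607  (= +√(2/21))

triangle: 2!*3!*4!/10! = 288/3628800
(j±m)!: 2!*3!*5!*1!*5!*2! = 345600
prefactor² = (2J+1)*Δ*N² = 1536/7
  k=1: −1/(1!*1!*2!*4!*1!*0!) = -1/48
  k=2: +1/(2!*0!*1!*3!*2!*1!) = 1/24
Σ = 1/48  ⇒  CG² = 1536/7*(1/48)² = 2/21
CG = +√(2/21) = +0.308607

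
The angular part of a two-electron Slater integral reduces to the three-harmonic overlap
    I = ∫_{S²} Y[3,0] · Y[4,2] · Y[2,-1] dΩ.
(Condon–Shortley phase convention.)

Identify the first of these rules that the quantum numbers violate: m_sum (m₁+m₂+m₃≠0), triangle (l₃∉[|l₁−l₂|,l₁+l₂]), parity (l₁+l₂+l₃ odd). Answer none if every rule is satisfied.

m_sum

azimuthal sum: 0 + 2 − 1 = 1  ✗
1 ≤ 2 ≤ 7 (triangle on l)
L = 3 + 4 + 2 = 9 (odd)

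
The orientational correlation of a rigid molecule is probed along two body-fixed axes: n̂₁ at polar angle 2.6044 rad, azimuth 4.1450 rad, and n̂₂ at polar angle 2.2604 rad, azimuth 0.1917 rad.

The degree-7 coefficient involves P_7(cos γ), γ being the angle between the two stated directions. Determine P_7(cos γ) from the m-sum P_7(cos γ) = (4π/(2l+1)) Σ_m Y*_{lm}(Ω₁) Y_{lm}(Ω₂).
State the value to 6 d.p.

-0.257173

Addition theorem: P_7(cos γ) = (4π/15) Σ_m Y*_{lm}(Ω₁) Y_{lm}(Ω₂), m = −7…7:
  m=-7: Y*=-0.003391-0.003100i  Y=+0.018458-0.079227i  product -0.000308+0.000211i
  m=-6: Y*=-0.027874+0.007497i  Y=-0.102489+0.229134i  product +0.001139-0.007155i
  m=-5: Y*=-0.033198+0.105580i  Y=+0.245683-0.349806i  product +0.028776+0.037552i
  m=-4: Y*=+0.183438+0.218334i  Y=-0.269480+0.259638i  product -0.106120-0.011209i
  m=-3: Y*=+0.473195-0.062524i  Y=-0.012144+0.007871i  product -0.005254+0.004484i
  m=-2: Y*=+0.174200-0.373880i  Y=+0.334943-0.135103i  product +0.007835-0.148763i
  m=-1: Y*=+0.044250+0.069435i  Y=-0.145484+0.028236i  product -0.008398-0.008852i
  m=+0: Y*=+0.441983-0.000000i  Y=-0.321993+0.000000i  product -0.142316+0.000000i
  m=+1: Y*=-0.044250+0.069435i  Y=+0.145484+0.028236i  product -0.008398+0.008852i
  m=+2: Y*=+0.174200+0.373880i  Y=+0.334943+0.135103i  product +0.007835+0.148763i
  m=+3: Y*=-0.473195-0.062524i  Y=+0.012144+0.007871i  product -0.005254-0.004484i
  m=+4: Y*=+0.183438-0.218334i  Y=-0.269480-0.259638i  product -0.106120+0.011209i
  m=+5: Y*=+0.033198+0.105580i  Y=-0.245683-0.349806i  product +0.028776-0.037552i
  m=+6: Y*=-0.027874-0.007497i  Y=-0.102489-0.229134i  product +0.001139+0.007155i
  m=+7: Y*=+0.003391-0.003100i  Y=-0.018458-0.079227i  product -0.000308-0.000211i
Total Σ_m = -0.306978+0.000000i. Multiply by 0.837758: -0.257173+0.000000i. P_7(cos γ) = -0.257173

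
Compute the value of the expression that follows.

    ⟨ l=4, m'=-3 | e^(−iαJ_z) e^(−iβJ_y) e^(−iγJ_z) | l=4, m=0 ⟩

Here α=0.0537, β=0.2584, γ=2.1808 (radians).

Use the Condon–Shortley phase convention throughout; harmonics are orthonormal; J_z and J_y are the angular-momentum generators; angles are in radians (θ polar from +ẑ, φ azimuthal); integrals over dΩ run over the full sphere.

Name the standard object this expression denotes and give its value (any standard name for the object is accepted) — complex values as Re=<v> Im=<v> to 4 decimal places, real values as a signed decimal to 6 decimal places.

This is a Wigner D-matrix element — the rotation-matrix element ⟨l m'| R(α,β,γ) |l m⟩ in the angular-momentum basis.
First d^4_{-3,0}(β=0.2584), then the phase factors e^{-i(-3)α} and e^{-i(0)γ}:
Half-angle: c=0.991665, s=0.128841. N=√(1·5040·24·24)=1703.830978
Admissible k: 3..4 (factorial args all ≥0)
  k=3: (−1)^0·1703.8310/(144)·0.9917^5·0.1288^3 = +0.024269
  k=4: (−1)^1·1703.8310/(144)·0.9917^3·0.1288^5 = -0.000410
d^4_{-3,0}(0.2584) = +0.024269 -0.000410 = +0.023859
Phases: e^{-i·(-3)·0.0537}=+0.987051+0.160404i, e^{-i·(0)·2.1808}=+1.000000+0.000000i ⇒ D=+0.023550+0.003827i

Wigner D-matrix element, Re=0.0236 Im=0.0038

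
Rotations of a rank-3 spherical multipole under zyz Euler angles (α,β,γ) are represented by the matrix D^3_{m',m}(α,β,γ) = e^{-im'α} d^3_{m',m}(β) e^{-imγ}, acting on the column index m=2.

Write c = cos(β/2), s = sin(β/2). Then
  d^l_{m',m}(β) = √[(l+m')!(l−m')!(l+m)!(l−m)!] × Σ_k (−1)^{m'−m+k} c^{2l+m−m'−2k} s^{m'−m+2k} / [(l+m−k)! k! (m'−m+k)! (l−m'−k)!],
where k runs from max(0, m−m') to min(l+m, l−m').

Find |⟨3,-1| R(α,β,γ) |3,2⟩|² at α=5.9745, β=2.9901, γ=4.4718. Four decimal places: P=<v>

D^3_{-1,2}(5.9745,2.9901,4.4718) = e^{-i·-1·5.9745}·d^3_{-1,2}(2.9901)·e^{-i·2·4.4718}. Compute d first:
Half-angle: c=0.075674, s=0.997133. N=√(2·24·120·1)=75.894664
Admissible k: 3..4 (factorial args all ≥0)
  k=3: (−1)^0·75.8947/(12)·0.0757^3·0.9971^3 = +0.002717
  k=4: (−1)^1·75.8947/(24)·0.0757^1·0.9971^5 = -0.235891
d^3_{-1,2}(2.9901) = +0.002717 -0.235891 = -0.233173
|D^3_{-1,2}|² = |d^3_{-1,2}(β)|² = (-0.233173)² = 0.054370 (the z-rotation phases have unit modulus)

P=0.0544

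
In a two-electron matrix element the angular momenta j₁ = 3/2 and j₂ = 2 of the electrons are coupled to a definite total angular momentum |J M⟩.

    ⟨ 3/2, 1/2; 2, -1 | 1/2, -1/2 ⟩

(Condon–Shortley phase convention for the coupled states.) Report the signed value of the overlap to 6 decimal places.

-0.547723  (= −√(3/10))

j₁+j₂−J=3  J+j₁−j₂=0  J−j₁+j₂=1  j₁+j₂+J+1=5
(j₁±m₁, j₂±m₂, J±M) = (2,1,1,3,0,1)
P² = 6/5
sum k=1..1:
  [1] −1/2 = -1/2
S = -1/2
C² = P²·S² = 3/10 ; C = -0.547723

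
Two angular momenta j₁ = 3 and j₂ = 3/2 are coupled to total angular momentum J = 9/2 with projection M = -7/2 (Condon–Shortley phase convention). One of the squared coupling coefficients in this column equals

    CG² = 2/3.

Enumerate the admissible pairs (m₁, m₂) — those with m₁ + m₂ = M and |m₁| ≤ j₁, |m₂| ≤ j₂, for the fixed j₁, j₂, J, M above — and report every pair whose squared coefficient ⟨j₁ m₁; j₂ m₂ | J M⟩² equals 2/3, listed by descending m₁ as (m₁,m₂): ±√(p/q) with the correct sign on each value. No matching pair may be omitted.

(-2,-3/2): +√(2/3)

Admissible pairs with m₁+m₂ = M = -7/2: (-3,-1/2), (-2,-3/2)
  (m₁,m₂)=(-2,-3/2): CG² = 2/3, CG = +√(2/3)   ← matches the target
  (m₁,m₂)=(-3,-1/2): CG² = 1/3, CG = +√(1/3)
Pairs with CG² = 2/3: (-2,-3/2): +√(2/3)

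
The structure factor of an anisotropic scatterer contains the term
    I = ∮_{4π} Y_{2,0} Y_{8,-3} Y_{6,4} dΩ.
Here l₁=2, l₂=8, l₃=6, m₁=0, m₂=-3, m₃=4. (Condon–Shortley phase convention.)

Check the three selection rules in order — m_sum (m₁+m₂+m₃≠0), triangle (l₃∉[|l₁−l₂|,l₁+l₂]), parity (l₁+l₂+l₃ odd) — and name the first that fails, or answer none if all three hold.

m_sum

azimuthal sum: 0 − 3 + 4 = 1  ✗
6 ≤ 6 ≤ 10 (triangle on l)
L = 2 + 8 + 6 = 16 (even)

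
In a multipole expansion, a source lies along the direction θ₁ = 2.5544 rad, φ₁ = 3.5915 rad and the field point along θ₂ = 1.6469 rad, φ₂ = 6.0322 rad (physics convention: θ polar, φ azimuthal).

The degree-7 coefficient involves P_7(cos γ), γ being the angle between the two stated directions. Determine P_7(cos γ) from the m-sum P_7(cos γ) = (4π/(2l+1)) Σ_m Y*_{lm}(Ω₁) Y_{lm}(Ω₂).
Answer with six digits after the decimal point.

Expand P_7 via completeness: Σ_{m} conj(Y_{7,m}) at Ω₁ times Y_{7,m} at Ω₂ —
  m=-7: (0.00801 + 0.00006j) × (-0.09066 + 0.48153j) = -0.00076 + 0.00385j  (running Σ = -0.00076 + 0.00385j)
  m=-6: (0.04071 - 0.01927j) × (-0.00906 - 0.13950j) = -0.00306 - 0.00550j  (running Σ = -0.00381 - 0.00165j)
  m=-5: (0.09631 - 0.11941j) × (-0.10390 - 0.31792j) = -0.04797 - 0.01821j  (running Σ = -0.05178 - 0.01987j)
  m=-4: (0.07847 - 0.33690j) × (0.08662 + 0.13608j) = 0.05264 - 0.01850j  (running Σ = 0.00086 - 0.03837j)
  m=-3: (-0.10703 - 0.47624j) × (0.20993 + 0.19673j) = 0.07122 - 0.12104j  (running Σ = 0.07208 - 0.15941j)
  m=-2: (-0.18520 - 0.23330j) × (-0.14897 - 0.08177j) = 0.00851 + 0.04990j  (running Σ = 0.08060 - 0.10951j)
  m=-1: (0.20356 + 0.09831j) × (-0.26134 - 0.06701j) = -0.04661 - 0.03933j  (running Σ = 0.03399 - 0.14884j)
  m=0: (0.38329 + 0.00000j) × (0.17237 + 0.00000j) = 0.06607 + 0.00000j  (running Σ = 0.10005 - 0.14884j)
  m=1: (-0.20356 + 0.09831j) × (0.26134 - 0.06701j) = -0.04661 + 0.03933j  (running Σ = 0.05344 - 0.10951j)
  m=2: (-0.18520 + 0.23330j) × (-0.14897 + 0.08177j) = 0.00851 - 0.04990j  (running Σ = 0.06196 - 0.15941j)
  m=3: (0.10703 - 0.47624j) × (-0.20993 + 0.19673j) = 0.07122 + 0.12104j  (running Σ = 0.13318 - 0.03837j)
  m=4: (0.07847 + 0.33690j) × (0.08662 - 0.13608j) = 0.05264 + 0.01850j  (running Σ = 0.18582 - 0.01987j)
  m=5: (-0.09631 - 0.11941j) × (0.10390 - 0.31792j) = -0.04797 + 0.01821j  (running Σ = 0.13785 - 0.00165j)
  m=6: (0.04071 + 0.01927j) × (-0.00906 + 0.13950j) = -0.00306 + 0.00550j  (running Σ = 0.13480 + 0.00385j)
  m=7: (-0.00801 + 0.00006j) × (0.09066 + 0.48153j) = -0.00076 - 0.00385j  (running Σ = 0.13404 - 0.00000j)
Accumulated sum 0.13404 - 0.00000j; after 4π/(2l+1) scaling, 0.11229 - 0.00000j ⇒ P_7 = 0.112292

0.112292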